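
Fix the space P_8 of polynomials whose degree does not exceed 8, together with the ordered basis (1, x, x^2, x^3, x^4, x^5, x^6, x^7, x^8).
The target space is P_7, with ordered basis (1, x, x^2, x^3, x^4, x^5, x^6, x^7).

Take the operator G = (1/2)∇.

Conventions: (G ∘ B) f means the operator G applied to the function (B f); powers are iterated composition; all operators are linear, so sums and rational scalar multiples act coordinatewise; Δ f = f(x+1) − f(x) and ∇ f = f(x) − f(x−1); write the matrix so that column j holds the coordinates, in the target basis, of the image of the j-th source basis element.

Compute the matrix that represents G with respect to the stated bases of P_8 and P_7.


image of 1: 0
image of x: 1/2
image of x^2: x - 1/2
image of x^3: (3/2)x^2 - (3/2)x + 1/2
image of x^4: 2x^3 - 3x^2 + 2x - 1/2
image of x^5: (5/2)x^4 - 5x^3 + 5x^2 - (5/2)x + 1/2
image of x^6: 3x^5 - (15/2)x^4 + 10x^3 - (15/2)x^2 + 3x - 1/2
image of x^7: (7/2)x^6 - (21/2)x^5 + (35/2)x^4 - (35/2)x^3 + (21/2)x^2 - (7/2)x + 1/2
image of x^8: 4x^7 - 14x^6 + 28x^5 - 35x^4 + 28x^3 - 14x^2 + 4x - 1/2
each image's coordinates form column j of the matrix

the matrix is [[0, 1/2, -1/2, 1/2, -1/2, 1/2, -1/2, 1/2, -1/2]; [0, 0, 1, -3/2, 2, -5/2, 3, -7/2, 4]; [0, 0, 0, 3/2, -3, 5, -15/2, 21/2, -14]; [0, 0, 0, 0, 2, -5, 10, -35/2, 28]; [0, 0, 0, 0, 0, 5/2, -15/2, 35/2, -35]; [0, 0, 0, 0, 0, 0, 3, -21/2, 28]; [0, 0, 0, 0, 0, 0, 0, 7/2, -14]; [0, 0, 0, 0, 0, 0, 0, 0, 4]] (rows listed top to bottom)


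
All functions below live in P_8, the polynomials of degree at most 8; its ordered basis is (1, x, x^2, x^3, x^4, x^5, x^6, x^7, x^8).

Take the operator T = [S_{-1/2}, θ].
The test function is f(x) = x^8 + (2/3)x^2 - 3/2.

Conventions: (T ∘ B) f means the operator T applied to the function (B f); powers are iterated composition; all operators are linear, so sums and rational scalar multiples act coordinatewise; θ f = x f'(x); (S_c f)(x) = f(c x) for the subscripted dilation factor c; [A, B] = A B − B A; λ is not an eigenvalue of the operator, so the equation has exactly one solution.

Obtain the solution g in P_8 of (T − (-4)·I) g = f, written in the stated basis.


write g with unknown coordinates in the stated basis and equate coefficients in (T − (-4)·I) g = f
solving from the highest basis element down gives g = (1/4)x^8 + (1/6)x^2 - 3/8
check: T g = 0
so T g − (-4)·g = x^8 + (2/3)x^2 - 3/2 = f ✓

the image equals g(x) = (1/4)x^8 + (1/6)x^2 - 3/8


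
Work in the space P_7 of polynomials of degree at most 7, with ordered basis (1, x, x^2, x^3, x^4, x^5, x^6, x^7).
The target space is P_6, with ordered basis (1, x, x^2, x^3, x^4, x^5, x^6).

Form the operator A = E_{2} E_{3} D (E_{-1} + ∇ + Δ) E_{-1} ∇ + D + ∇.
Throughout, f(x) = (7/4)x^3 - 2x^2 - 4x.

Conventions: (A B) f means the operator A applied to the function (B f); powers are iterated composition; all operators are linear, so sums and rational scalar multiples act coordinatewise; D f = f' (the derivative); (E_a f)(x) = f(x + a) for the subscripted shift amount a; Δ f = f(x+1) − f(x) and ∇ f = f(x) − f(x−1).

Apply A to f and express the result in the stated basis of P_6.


∇ f = (21/4)x^2 - (37/4)x - 1/4
E_{-1} ∇ f = (21/4)x^2 - (79/4)x + 57/4
E_{-1} (E_{-1} ∇) f = (21/4)x^2 - (121/4)x + 157/4
∇ (E_{-1} ∇) f = (21/2)x - 25
Δ (E_{-1} ∇) f = (21/2)x - 29/2
(E_{-1} + ∇ + Δ) (E_{-1} ∇) f = (21/4)x^2 - (37/4)x - 1/4
D (E_{-1} + ∇ + Δ) (E_{-1} ∇) f = (21/2)x - 37/4
E_{3} D (E_{-1} + ∇ + Δ) (E_{-1} ∇) f = (21/2)x + 89/4
E_{2} E_{3} D (E_{-1} + ∇ + Δ) (E_{-1} ∇) f = (21/2)x + 173/4
D f = (21/4)x^2 - 4x - 4
∇ f = (21/4)x^2 - (37/4)x - 1/4
(E_{2} E_{3} D (E_{-1} + ∇ + Δ) E_{-1} ∇ + D + ∇) f = (21/2)x^2 - (11/4)x + 39

g(x) = (21/2)x^2 - (11/4)x + 39


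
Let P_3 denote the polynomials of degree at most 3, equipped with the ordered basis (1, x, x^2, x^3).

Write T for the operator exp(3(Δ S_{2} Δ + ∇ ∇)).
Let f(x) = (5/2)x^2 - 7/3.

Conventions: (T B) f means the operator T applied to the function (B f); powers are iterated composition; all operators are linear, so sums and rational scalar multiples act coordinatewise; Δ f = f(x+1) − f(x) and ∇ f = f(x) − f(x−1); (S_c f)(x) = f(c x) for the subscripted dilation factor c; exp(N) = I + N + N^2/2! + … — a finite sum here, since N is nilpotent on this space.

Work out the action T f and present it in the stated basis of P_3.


g(x) = (5/2)x^2 + 128/3

order-1 term: 45
the series for exp(3(Δ S_{2} Δ + ∇ ∇)) f terminates at order 1
exp(3(Δ S_{2} Δ + ∇ ∇)) f = (5/2)x^2 + 128/3


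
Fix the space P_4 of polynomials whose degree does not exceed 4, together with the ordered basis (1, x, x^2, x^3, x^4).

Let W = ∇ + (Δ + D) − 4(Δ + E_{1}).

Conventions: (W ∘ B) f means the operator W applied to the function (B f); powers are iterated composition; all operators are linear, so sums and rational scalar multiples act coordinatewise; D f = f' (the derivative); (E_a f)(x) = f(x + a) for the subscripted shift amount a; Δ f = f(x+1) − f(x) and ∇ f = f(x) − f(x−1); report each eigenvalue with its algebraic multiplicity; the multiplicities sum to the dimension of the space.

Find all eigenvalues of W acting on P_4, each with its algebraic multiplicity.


λ = -4 (multiplicity 5)

image of 1: -4
image of x: -4x - 5
image of x^2: -4x^2 - 10x - 8
image of x^3: -4x^3 - 15x^2 - 24x - 6
image of x^4: -4x^4 - 20x^3 - 48x^2 - 24x - 8
the matrix is upper triangular; its diagonal is (-4, -4, -4, -4, -4)
for a triangular matrix the eigenvalues are the diagonal entries, with algebraic multiplicity their repetition count


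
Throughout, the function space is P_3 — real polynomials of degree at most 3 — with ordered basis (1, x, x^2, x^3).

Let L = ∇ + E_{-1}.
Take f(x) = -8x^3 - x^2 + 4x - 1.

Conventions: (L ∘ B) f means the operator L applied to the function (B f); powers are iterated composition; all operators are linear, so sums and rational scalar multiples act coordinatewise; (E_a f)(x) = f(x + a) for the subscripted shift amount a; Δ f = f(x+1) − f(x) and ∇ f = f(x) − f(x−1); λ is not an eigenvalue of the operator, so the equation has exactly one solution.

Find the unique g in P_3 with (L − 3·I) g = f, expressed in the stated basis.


the image equals g(x) = 4x^3 + (1/2)x^2 - 2x + 1/2

write g with unknown coordinates in the stated basis and equate coefficients in (L − 3·I) g = f
solving from the highest basis element down gives g = 4x^3 + (1/2)x^2 - 2x + 1/2
check: L g = 4x^3 + (1/2)x^2 - 2x + 1/2
so L g − 3·g = -8x^3 - x^2 + 4x - 1 = f ✓


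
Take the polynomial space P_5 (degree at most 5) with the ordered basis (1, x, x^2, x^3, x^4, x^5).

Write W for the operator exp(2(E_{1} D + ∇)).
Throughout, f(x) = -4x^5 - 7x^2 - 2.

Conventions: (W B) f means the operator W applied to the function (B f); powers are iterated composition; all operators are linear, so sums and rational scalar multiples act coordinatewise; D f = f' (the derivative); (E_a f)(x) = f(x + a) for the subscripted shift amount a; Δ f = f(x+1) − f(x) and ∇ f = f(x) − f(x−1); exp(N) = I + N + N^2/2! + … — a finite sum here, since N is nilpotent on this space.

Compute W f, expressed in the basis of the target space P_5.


g(x) = -4x^5 - 80x^4 - 720x^3 - 3847x^2 - 11936x - 16592

order-1 term: -80x^4 - 80x^3 - 320x^2 - 176x - 62
order-2 term: -640x^3 - 960x^2 - 2800x - 1232
order-3 term: -2560x^2 - 3840x - 6080
order-4 term: -5120x - 5120
order-5 term: -4096
the series for exp(2(E_{1} D + ∇)) f terminates at order 5
exp(2(E_{1} D + ∇)) f = -4x^5 - 80x^4 - 720x^3 - 3847x^2 - 11936x - 16592


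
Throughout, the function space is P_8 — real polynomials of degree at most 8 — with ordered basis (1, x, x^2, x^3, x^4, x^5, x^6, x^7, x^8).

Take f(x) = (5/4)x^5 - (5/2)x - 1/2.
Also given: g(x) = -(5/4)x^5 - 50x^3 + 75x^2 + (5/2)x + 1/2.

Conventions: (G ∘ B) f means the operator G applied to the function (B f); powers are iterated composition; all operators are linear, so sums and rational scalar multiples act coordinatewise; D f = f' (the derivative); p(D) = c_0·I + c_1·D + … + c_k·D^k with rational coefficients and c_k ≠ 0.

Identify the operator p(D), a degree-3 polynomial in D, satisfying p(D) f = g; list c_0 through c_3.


p(D) = -I − 2·D^2 + D^3, i.e. c_0 = -1, c_1 = 0, c_2 = -2, c_3 = 1

D^0 f = (5/4)x^5 - (5/2)x - 1/2
D^1 f = (25/4)x^4 - 5/2
D^2 f = 25x^3
D^3 f = 75x^2
matching coefficients of g against c_0 f + c_1 Df + … from the top degree down determines the c_i
solution: c_0 = -1, c_1 = 0, c_2 = -2, c_3 = 1


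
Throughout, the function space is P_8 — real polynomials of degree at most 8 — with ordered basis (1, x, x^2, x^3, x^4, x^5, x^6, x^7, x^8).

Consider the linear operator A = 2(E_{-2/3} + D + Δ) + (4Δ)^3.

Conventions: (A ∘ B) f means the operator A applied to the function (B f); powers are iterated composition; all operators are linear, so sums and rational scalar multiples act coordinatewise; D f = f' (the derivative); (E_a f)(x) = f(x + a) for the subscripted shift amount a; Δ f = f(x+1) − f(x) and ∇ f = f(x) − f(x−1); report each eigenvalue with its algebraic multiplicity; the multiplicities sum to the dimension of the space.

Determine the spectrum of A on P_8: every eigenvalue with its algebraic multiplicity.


λ = 2 (multiplicity 9)

image of 1: 2
image of x: 2x + 8/3
image of x^2: 2x^2 + (16/3)x + 26/9
image of x^3: 2x^3 + 8x^2 + (26/3)x + 10406/27
image of x^4: 2x^4 + (32/3)x^3 + (52/3)x^2 + (41624/27)x + 186818/81
image of x^5: 2x^5 + (40/3)x^4 + (260/9)x^3 + (104060/27)x^2 + (934090/81)x + 2333222/243
image of x^6: 2x^6 + 16x^5 + (130/3)x^4 + (208120/27)x^3 + (934090/27)x^2 + (4666444/81)x + 25195826/729
image of x^7: 2x^7 + (56/3)x^6 + (182/3)x^5 + (364210/27)x^4 + (6538630/81)x^3 + (16332554/81)x^2 + (176370782/729)x + 252786326/2187
image of x^8: 2x^8 + (64/3)x^7 + (728/9)x^6 + (582736/27)x^5 + (13077260/81)x^4 + (130660432/243)x^3 + (705483128/729)x^2 + (2022290608/2187)x + 2433777218/6561
the matrix is upper triangular; its diagonal is (2, 2, 2, 2, 2, 2, 2, 2, 2)
for a triangular matrix the eigenvalues are the diagonal entries, with algebraic multiplicity their repetition count


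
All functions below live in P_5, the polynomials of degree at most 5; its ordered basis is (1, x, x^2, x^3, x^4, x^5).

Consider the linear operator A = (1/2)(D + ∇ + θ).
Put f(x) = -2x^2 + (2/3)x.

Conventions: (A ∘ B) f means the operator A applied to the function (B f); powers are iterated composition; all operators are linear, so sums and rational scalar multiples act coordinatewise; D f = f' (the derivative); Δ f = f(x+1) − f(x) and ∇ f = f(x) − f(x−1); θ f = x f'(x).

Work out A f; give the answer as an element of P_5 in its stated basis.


D f = -4x + 2/3
∇ f = -4x + 8/3
θ f = -4x^2 + (2/3)x
(D + ∇ + θ) f = -4x^2 - (22/3)x + 10/3
((1/2)(D + ∇ + θ)) f = -2x^2 - (11/3)x + 5/3

the image equals g(x) = -2x^2 - (11/3)x + 5/3


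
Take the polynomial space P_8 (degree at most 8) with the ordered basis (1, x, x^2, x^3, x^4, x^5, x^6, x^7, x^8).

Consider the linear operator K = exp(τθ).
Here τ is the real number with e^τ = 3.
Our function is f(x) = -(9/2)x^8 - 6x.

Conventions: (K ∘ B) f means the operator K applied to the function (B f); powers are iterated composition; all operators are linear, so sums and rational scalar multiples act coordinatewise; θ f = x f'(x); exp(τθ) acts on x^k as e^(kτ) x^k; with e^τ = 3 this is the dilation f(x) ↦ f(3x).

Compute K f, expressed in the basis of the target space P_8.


exp(τθ) x^k = e^(kτ) x^k; with e^τ = 3 this sends x^k to 3^k x^k
x ↦ 3 x
x^8 ↦ 6561 x^8
applying this coordinatewise to f: exp(τθ) f = -(59049/2)x^8 - 18x

the result is g(x) = -(59049/2)x^8 - 18x


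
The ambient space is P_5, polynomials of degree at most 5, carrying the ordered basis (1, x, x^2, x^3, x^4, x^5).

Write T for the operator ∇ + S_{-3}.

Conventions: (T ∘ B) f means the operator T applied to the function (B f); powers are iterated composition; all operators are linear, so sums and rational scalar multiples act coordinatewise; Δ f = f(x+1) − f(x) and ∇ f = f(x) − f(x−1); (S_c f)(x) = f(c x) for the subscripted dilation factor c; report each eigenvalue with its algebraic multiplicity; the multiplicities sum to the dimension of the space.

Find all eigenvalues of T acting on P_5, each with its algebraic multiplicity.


λ = -243 (multiplicity 1), λ = -27 (multiplicity 1), λ = -3 (multiplicity 1), λ = 1 (multiplicity 1), λ = 9 (multiplicity 1), λ = 81 (multiplicity 1)

image of 1: 1
image of x: -3x + 1
image of x^2: 9x^2 + 2x - 1
image of x^3: -27x^3 + 3x^2 - 3x + 1
image of x^4: 81x^4 + 4x^3 - 6x^2 + 4x - 1
image of x^5: -243x^5 + 5x^4 - 10x^3 + 10x^2 - 5x + 1
the matrix is upper triangular; its diagonal is (1, -3, 9, -27, 81, -243)
for a triangular matrix the eigenvalues are the diagonal entries, with algebraic multiplicity their repetition count


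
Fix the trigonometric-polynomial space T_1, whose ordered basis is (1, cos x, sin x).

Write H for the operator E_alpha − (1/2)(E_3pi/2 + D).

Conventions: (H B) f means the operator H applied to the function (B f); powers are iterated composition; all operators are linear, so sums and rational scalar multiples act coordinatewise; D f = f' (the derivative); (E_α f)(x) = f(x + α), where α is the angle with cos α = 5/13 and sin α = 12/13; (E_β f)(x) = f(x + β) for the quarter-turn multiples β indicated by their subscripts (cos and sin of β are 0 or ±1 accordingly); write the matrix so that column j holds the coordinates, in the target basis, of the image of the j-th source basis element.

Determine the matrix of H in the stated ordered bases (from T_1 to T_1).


image of 1: 1/2
image of cos x: (5/13)cos x - (12/13)sin x
image of sin x: (12/13)cos x + (5/13)sin x
each image's coordinates form column j of the matrix

the matrix is [[1/2, 0, 0]; [0, 5/13, 12/13]; [0, -12/13, 5/13]] (rows listed top to bottom)


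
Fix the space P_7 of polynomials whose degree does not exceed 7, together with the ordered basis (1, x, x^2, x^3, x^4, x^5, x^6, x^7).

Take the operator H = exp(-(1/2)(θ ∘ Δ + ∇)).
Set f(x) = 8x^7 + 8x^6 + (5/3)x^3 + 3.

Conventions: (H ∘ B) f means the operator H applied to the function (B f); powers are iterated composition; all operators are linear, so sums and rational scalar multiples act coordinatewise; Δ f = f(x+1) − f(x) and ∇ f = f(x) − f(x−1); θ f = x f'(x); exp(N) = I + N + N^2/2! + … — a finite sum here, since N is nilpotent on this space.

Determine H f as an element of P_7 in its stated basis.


the result is g(x) = 8x^7 - 188x^6 + 1284x^5 - 3025x^4 + (12545/3)x^3 - 7587x^2 + 6065x - 7100/3

order-1 term: -196x^6 - 480x^5 - 880x^4 - 600x^3 - (639/2)x^2 - 48x - 5/6
order-2 term: 1764x^5 + 5205x^4 + 9840x^3 + 7005x^2 + (5335/2)x - 535/8
order-3 term: -7350x^4 - 19760x^3 - 28785x^2 - 11610x - 4123/12
order-4 term: 14700x^3 + (55485/2)x^2 + (43485/2)x - 4765/8
order-5 term: -13230x^2 - 11097x - 870
order-6 term: 4410x - 711/4
order-7 term: -315
the series for exp(-(1/2)(θ ∘ Δ + ∇)) f terminates at order 7
exp(-(1/2)(θ ∘ Δ + ∇)) f = 8x^7 - 188x^6 + 1284x^5 - 3025x^4 + (12545/3)x^3 - 7587x^2 + 6065x - 7100/3


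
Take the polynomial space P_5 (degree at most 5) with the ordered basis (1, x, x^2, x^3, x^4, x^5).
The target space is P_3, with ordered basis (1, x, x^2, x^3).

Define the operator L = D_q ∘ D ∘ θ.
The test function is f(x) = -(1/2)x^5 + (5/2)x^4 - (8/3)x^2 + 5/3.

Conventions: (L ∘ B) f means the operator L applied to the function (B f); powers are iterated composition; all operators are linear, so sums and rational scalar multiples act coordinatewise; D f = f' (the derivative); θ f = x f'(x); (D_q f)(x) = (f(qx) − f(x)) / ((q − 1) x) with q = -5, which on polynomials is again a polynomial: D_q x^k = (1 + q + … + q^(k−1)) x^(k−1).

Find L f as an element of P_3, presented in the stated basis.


θ f = -(5/2)x^5 + 10x^4 - (16/3)x^2
D θ f = -(25/2)x^4 + 40x^3 - (32/3)x
D_q (D ∘ θ) f = 1300x^3 + 840x^2 - 32/3

the image equals g(x) = 1300x^3 + 840x^2 - 32/3


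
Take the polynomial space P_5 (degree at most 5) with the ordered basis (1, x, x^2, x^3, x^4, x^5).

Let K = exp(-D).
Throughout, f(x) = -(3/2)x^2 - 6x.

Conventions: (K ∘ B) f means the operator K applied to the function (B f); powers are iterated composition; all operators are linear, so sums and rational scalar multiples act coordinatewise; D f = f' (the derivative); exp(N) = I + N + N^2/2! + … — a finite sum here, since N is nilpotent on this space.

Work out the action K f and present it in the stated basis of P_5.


order-1 term: 3x + 6
order-2 term: -3/2
the series for exp(-D) f terminates at order 2
exp(-D) f = -(3/2)x^2 - 3x + 9/2

g(x) = -(3/2)x^2 - 3x + 9/2


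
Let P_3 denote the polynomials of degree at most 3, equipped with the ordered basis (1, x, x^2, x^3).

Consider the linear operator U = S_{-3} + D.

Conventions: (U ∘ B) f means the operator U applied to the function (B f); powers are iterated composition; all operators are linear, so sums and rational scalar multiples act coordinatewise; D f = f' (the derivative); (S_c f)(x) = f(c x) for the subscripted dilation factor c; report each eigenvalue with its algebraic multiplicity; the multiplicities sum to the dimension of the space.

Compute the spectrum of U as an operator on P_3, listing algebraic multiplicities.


λ = -27 (multiplicity 1), λ = -3 (multiplicity 1), λ = 1 (multiplicity 1), λ = 9 (multiplicity 1)

image of 1: 1
image of x: -3x + 1
image of x^2: 9x^2 + 2x
image of x^3: -27x^3 + 3x^2
the matrix is upper triangular; its diagonal is (1, -3, 9, -27)
for a triangular matrix the eigenvalues are the diagonal entries, with algebraic multiplicity their repetition count


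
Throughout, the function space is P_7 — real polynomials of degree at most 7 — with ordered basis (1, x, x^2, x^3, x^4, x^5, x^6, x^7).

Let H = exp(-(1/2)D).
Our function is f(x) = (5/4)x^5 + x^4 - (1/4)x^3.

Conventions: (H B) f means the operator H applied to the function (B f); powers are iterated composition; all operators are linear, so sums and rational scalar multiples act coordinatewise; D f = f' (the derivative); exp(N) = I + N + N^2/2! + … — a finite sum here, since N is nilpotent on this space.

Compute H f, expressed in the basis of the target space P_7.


the image equals g(x) = (5/4)x^5 - (17/8)x^4 + (7/8)x^3 + (5/16)x^2 - (19/64)x + 7/128

order-1 term: -(25/8)x^4 - 2x^3 + (3/8)x^2
order-2 term: (25/8)x^3 + (3/2)x^2 - (3/16)x
order-3 term: -(25/16)x^2 - (1/2)x + 1/32
order-4 term: (25/64)x + 1/16
order-5 term: -5/128
the series for exp(-(1/2)D) f terminates at order 5
exp(-(1/2)D) f = (5/4)x^5 - (17/8)x^4 + (7/8)x^3 + (5/16)x^2 - (19/64)x + 7/128


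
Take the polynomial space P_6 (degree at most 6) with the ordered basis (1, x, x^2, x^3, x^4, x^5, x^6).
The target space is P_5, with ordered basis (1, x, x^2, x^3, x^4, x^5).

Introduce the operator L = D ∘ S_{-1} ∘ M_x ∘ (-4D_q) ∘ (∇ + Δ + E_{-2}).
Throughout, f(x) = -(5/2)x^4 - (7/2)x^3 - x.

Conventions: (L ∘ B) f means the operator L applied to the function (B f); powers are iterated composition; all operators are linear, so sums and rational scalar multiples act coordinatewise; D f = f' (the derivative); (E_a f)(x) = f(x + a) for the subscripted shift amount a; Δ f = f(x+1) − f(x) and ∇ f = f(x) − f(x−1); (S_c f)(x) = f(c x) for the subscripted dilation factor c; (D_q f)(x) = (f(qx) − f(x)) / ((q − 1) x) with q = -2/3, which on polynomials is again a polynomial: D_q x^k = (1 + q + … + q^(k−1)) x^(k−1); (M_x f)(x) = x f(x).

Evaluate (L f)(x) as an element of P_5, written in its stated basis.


∇ f = -10x^3 + (9/2)x^2 + (1/2)x - 2
Δ f = -10x^3 - (51/2)x^2 - (41/2)x - 7
E_{-2} f = -(5/2)x^4 + (33/2)x^3 - 39x^2 + 37x - 10
(∇ + Δ + E_{-2}) f = -(5/2)x^4 - (7/2)x^3 - 60x^2 + 17x - 19
D_q (∇ + Δ + E_{-2}) f = -(65/54)x^3 - (49/18)x^2 - 20x + 17
(-4D_q) (∇ + Δ + E_{-2}) f = (130/27)x^3 + (98/9)x^2 + 80x - 68
M_x (-4D_q) (∇ + Δ + E_{-2}) f = (130/27)x^4 + (98/9)x^3 + 80x^2 - 68x
S_{-1} (M_x ∘ (-4D_q) ∘ (∇ + Δ + E_{-2})) f = (130/27)x^4 - (98/9)x^3 + 80x^2 + 68x
D S_{-1} (M_x ∘ (-4D_q) ∘ (∇ + Δ + E_{-2})) f = (520/27)x^3 - (98/3)x^2 + 160x + 68

the result is g(x) = (520/27)x^3 - (98/3)x^2 + 160x + 68


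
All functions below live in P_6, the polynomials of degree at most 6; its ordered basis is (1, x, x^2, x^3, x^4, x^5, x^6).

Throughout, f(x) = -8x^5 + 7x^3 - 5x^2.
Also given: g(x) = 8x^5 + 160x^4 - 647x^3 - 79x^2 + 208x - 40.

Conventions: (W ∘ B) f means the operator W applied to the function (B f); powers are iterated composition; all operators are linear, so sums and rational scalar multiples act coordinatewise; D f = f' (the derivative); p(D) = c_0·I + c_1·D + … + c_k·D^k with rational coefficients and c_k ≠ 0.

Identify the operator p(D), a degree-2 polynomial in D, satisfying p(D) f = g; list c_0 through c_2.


D^0 f = -8x^5 + 7x^3 - 5x^2
D^1 f = -40x^4 + 21x^2 - 10x
D^2 f = -160x^3 + 42x - 10
matching coefficients of g against c_0 f + c_1 Df + … from the top degree down determines the c_i
solution: c_0 = -1, c_1 = -4, c_2 = 4

p(D) = -I − 4·D + 4·D^2, i.e. c_0 = -1, c_1 = -4, c_2 = 4


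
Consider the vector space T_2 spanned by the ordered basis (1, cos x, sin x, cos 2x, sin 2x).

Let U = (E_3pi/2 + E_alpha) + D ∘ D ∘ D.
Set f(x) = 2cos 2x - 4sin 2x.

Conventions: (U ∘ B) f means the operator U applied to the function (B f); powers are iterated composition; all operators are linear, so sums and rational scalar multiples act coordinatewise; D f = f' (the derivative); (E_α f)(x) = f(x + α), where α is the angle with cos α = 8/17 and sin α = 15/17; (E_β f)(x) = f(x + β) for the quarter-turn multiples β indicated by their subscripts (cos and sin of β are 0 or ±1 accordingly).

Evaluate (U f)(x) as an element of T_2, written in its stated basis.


the result is g(x) = (7388/289)cos 2x + (5944/289)sin 2x

E_3pi/2 f = -2cos 2x + 4sin 2x
E_alpha f = -(1282/289)cos 2x + (164/289)sin 2x
(E_3pi/2 + E_alpha) f = -(1860/289)cos 2x + (1320/289)sin 2x
D f = -8cos 2x - 4sin 2x
D D f = -8cos 2x + 16sin 2x
D D D f = 32cos 2x + 16sin 2x
((E_3pi/2 + E_alpha) + D ∘ D ∘ D) f = (7388/289)cos 2x + (5944/289)sin 2x


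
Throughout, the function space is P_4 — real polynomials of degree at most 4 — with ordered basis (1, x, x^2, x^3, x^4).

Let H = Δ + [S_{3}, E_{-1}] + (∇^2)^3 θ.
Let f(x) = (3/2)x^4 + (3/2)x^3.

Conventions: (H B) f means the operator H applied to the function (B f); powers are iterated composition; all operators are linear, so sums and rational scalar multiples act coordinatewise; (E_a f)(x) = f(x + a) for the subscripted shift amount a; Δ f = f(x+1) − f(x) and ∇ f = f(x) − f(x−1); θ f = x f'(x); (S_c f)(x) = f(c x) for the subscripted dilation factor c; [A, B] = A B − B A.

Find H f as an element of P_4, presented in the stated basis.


the result is g(x) = 330x^3 - (1107/2)x^2 + (741/2)x - 78

Δ f = 6x^3 + (27/2)x^2 + (21/2)x + 3
E_{-1} f = (3/2)x^4 - (9/2)x^3 + (9/2)x^2 - (3/2)x
S_{3} E_{-1} f = (243/2)x^4 - (243/2)x^3 + (81/2)x^2 - (9/2)x
S_{3} f = (243/2)x^4 + (81/2)x^3
E_{-1} S_{3} f = (243/2)x^4 - (891/2)x^3 + (1215/2)x^2 - (729/2)x + 81
[S_{3}, E_{-1}] f = 324x^3 - 567x^2 + 360x - 81
θ f = 6x^4 + (9/2)x^3
∇ θ f = 24x^3 - (45/2)x^2 + (21/2)x - 3/2
∇ ∇ θ f = 72x^2 - 117x + 57
∇ ∇^2 θ f = 144x - 189
∇ ∇ ∇^2 θ f = 144
∇ ∇^2 ∇^2 θ f = 0
∇ ∇ ∇^2 ∇^2 θ f = 0
(Δ + [S_{3}, E_{-1}] + (∇^2)^3 θ) f = 330x^3 - (1107/2)x^2 + (741/2)x - 78


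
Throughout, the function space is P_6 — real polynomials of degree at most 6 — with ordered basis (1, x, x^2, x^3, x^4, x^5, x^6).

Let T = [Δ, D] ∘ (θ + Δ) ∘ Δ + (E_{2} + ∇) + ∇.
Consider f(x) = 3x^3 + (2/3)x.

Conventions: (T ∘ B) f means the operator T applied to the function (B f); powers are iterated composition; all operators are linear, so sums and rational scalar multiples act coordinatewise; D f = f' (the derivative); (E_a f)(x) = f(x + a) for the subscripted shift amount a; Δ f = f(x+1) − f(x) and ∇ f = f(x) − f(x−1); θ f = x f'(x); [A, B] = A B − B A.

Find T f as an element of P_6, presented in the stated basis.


the result is g(x) = 3x^3 + 36x^2 + (56/3)x + 98/3

Δ f = 9x^2 + 9x + 11/3
θ Δ f = 18x^2 + 9x
Δ Δ f = 18x + 18
(θ + Δ) Δ f = 18x^2 + 27x + 18
D (θ + Δ) Δ f = 36x + 27
Δ D (θ + Δ) Δ f = 36
Δ (θ + Δ) Δ f = 36x + 45
D Δ (θ + Δ) Δ f = 36
[Δ, D] (θ + Δ) Δ f = 0
E_{2} f = 3x^3 + 18x^2 + (110/3)x + 76/3
∇ f = 9x^2 - 9x + 11/3
(E_{2} + ∇) f = 3x^3 + 27x^2 + (83/3)x + 29
∇ f = 9x^2 - 9x + 11/3
([Δ, D] ∘ (θ + Δ) ∘ Δ + (E_{2} + ∇) + ∇) f = 3x^3 + 36x^2 + (56/3)x + 98/3


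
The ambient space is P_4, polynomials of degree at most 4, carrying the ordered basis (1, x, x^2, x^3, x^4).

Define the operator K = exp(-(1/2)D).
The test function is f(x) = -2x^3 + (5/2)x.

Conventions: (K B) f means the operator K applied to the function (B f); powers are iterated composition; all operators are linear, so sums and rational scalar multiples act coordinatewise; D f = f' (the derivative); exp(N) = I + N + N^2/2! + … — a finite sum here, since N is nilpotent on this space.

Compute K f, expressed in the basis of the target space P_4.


order-1 term: 3x^2 - 5/4
order-2 term: -(3/2)x
order-3 term: 1/4
the series for exp(-(1/2)D) f terminates at order 3
exp(-(1/2)D) f = -2x^3 + 3x^2 + x - 1

g(x) = -2x^3 + 3x^2 + x - 1


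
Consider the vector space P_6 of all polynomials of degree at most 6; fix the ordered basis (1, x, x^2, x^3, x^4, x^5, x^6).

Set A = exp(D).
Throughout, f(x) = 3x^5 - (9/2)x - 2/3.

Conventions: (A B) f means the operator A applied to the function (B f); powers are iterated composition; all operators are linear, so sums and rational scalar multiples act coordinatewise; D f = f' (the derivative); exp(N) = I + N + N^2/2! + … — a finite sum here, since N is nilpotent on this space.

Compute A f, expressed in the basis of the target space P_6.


order-1 term: 15x^4 - 9/2
order-2 term: 30x^3
order-3 term: 30x^2
order-4 term: 15x
order-5 term: 3
the series for exp(D) f terminates at order 5
exp(D) f = 3x^5 + 15x^4 + 30x^3 + 30x^2 + (21/2)x - 13/6

g(x) = 3x^5 + 15x^4 + 30x^3 + 30x^2 + (21/2)x - 13/6


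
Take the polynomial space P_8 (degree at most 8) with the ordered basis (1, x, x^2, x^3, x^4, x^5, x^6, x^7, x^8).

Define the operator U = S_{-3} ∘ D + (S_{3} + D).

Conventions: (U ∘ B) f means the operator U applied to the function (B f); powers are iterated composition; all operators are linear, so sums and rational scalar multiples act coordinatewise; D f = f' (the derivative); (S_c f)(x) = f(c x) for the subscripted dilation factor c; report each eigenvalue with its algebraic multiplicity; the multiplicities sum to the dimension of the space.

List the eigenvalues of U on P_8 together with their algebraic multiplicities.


image of 1: 1
image of x: 3x + 2
image of x^2: 9x^2 - 4x
image of x^3: 27x^3 + 30x^2
image of x^4: 81x^4 - 104x^3
image of x^5: 243x^5 + 410x^4
image of x^6: 729x^6 - 1452x^5
image of x^7: 2187x^7 + 5110x^6
image of x^8: 6561x^8 - 17488x^7
the matrix is upper triangular; its diagonal is (1, 3, 9, 27, 81, 243, 729, 2187, 6561)
for a triangular matrix the eigenvalues are the diagonal entries, with algebraic multiplicity their repetition count

λ = 1 (multiplicity 1), λ = 3 (multiplicity 1), λ = 9 (multiplicity 1), λ = 27 (multiplicity 1), λ = 81 (multiplicity 1), λ = 243 (multiplicity 1), λ = 729 (multiplicity 1), λ = 2187 (multiplicity 1), λ = 6561 (multiplicity 1)


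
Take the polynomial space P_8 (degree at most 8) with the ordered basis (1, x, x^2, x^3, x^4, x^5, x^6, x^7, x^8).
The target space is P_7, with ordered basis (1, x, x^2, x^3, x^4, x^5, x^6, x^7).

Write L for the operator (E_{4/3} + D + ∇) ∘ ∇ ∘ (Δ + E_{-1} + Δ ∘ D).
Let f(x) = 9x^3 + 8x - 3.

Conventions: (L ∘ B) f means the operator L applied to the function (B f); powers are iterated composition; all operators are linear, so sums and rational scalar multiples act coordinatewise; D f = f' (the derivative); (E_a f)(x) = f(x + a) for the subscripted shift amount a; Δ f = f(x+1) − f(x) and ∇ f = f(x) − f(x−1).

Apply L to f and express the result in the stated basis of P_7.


the image equals g(x) = 27x^2 + 153x + 56

Δ f = 27x^2 + 27x + 17
E_{-1} f = 9x^3 - 27x^2 + 35x - 20
D f = 27x^2 + 8
Δ D f = 54x + 27
(Δ + E_{-1} + Δ ∘ D) f = 9x^3 + 116x + 24
∇ (Δ + E_{-1} + Δ ∘ D) f = 27x^2 - 27x + 125
E_{4/3} ∇ (Δ + E_{-1} + Δ ∘ D) f = 27x^2 + 45x + 137
D ∇ (Δ + E_{-1} + Δ ∘ D) f = 54x - 27
∇ ∇ (Δ + E_{-1} + Δ ∘ D) f = 54x - 54
(E_{4/3} + D + ∇) ∇ (Δ + E_{-1} + Δ ∘ D) f = 27x^2 + 153x + 56


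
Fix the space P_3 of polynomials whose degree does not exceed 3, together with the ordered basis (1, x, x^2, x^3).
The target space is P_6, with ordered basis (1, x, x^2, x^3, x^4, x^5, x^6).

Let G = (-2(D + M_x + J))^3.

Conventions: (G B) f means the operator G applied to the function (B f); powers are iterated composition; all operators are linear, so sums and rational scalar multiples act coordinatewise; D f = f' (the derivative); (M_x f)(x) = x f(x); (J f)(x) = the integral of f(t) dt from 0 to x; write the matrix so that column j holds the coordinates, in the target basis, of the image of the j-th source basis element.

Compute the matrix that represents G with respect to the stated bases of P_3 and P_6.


the matrix is [[0, -40, 0, -48]; [-80, 0, -144, 0]; [0, -108, 0, -288]; [-32, 0, -128, 0]; [0, -20, 0, -150]; [0, 0, -16, 0]; [0, 0, 0, -14]] (rows listed top to bottom)

image of 1: -32x^3 - 80x
image of x: -20x^4 - 108x^2 - 40
image of x^2: -16x^5 - 128x^3 - 144x
image of x^3: -14x^6 - 150x^4 - 288x^2 - 48
each image's coordinates form column j of the matrix


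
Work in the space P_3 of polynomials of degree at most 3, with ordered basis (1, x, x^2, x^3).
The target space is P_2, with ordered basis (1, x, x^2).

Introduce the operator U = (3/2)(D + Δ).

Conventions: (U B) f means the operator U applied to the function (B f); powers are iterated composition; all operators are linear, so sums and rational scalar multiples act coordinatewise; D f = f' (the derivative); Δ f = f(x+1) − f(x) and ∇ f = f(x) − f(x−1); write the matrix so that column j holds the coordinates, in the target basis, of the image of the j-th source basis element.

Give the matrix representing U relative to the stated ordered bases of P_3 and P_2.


image of 1: 0
image of x: 3
image of x^2: 6x + 3/2
image of x^3: 9x^2 + (9/2)x + 3/2
each image's coordinates form column j of the matrix

the matrix is [[0, 3, 3/2, 3/2]; [0, 0, 6, 9/2]; [0, 0, 0, 9]] (rows listed top to bottom)


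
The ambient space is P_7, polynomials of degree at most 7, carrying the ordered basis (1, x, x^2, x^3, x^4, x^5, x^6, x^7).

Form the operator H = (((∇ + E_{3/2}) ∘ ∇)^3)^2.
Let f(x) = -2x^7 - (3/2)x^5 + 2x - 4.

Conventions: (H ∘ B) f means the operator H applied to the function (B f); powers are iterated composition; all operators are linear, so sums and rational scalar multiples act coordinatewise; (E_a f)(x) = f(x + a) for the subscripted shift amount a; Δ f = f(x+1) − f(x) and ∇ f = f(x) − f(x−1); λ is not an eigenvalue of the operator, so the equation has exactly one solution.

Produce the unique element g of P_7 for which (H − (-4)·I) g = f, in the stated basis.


the image equals g(x) = -(1/2)x^7 - (3/8)x^5 + (1261/2)x + 7559

write g with unknown coordinates in the stated basis and equate coefficients in (H − (-4)·I) g = f
solving from the highest basis element down gives g = -(1/2)x^7 - (3/8)x^5 + (1261/2)x + 7559
check: H g = -2520x - 30240
so H g − (-4)·g = -2x^7 - (3/2)x^5 + 2x - 4 = f ✓


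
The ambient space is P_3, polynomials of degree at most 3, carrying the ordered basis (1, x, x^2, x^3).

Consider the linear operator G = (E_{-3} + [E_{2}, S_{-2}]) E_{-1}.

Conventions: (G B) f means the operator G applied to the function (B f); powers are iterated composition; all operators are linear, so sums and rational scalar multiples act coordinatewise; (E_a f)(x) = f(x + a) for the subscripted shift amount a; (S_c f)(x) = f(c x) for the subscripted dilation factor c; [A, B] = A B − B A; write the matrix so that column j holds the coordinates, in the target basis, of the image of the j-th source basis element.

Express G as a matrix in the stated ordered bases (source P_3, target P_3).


image of 1: 1
image of x: x - 10
image of x^2: x^2 + 16x + 40
image of x^3: x^3 - 84x^2 - 96x - 190
each image's coordinates form column j of the matrix

the matrix is [[1, -10, 40, -190]; [0, 1, 16, -96]; [0, 0, 1, -84]; [0, 0, 0, 1]] (rows listed top to bottom)


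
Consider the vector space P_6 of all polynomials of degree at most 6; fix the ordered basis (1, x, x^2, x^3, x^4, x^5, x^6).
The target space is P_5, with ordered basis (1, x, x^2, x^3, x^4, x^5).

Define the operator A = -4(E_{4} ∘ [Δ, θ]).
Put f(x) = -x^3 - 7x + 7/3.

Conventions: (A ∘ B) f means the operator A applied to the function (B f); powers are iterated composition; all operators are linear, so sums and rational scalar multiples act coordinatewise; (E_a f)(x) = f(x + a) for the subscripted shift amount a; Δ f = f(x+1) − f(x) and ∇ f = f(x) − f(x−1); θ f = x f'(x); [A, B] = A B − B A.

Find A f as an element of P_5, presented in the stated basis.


θ f = -3x^3 - 7x
Δ θ f = -9x^2 - 9x - 10
Δ f = -3x^2 - 3x - 8
θ Δ f = -6x^2 - 3x
[Δ, θ] f = -3x^2 - 6x - 10
E_{4} [Δ, θ] f = -3x^2 - 30x - 82
(-4(E_{4} ∘ [Δ, θ])) f = 12x^2 + 120x + 328

g(x) = 12x^2 + 120x + 328


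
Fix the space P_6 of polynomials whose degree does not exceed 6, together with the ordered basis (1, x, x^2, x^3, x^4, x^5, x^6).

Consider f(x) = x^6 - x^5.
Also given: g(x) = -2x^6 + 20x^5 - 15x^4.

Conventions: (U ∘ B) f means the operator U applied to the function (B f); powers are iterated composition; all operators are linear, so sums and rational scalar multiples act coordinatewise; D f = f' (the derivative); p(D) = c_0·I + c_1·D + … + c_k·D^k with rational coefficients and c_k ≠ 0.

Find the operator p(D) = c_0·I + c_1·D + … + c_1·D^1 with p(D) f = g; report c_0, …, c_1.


c_0 = -2, c_1 = 3

D^0 f = x^6 - x^5
D^1 f = 6x^5 - 5x^4
matching coefficients of g against c_0 f + c_1 Df + … from the top degree down determines the c_i
solution: c_0 = -2, c_1 = 3


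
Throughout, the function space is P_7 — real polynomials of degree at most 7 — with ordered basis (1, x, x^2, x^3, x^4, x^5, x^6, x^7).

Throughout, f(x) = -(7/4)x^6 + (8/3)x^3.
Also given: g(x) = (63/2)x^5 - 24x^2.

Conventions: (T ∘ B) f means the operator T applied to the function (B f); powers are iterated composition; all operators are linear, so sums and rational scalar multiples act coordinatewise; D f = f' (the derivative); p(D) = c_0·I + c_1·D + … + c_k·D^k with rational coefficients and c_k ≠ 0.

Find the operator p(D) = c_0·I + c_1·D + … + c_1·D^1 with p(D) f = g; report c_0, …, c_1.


D^0 f = -(7/4)x^6 + (8/3)x^3
D^1 f = -(21/2)x^5 + 8x^2
matching coefficients of g against c_0 f + c_1 Df + … from the top degree down determines the c_i
solution: c_0 = 0, c_1 = -3

p(D) = -3·D, i.e. c_0 = 0, c_1 = -3


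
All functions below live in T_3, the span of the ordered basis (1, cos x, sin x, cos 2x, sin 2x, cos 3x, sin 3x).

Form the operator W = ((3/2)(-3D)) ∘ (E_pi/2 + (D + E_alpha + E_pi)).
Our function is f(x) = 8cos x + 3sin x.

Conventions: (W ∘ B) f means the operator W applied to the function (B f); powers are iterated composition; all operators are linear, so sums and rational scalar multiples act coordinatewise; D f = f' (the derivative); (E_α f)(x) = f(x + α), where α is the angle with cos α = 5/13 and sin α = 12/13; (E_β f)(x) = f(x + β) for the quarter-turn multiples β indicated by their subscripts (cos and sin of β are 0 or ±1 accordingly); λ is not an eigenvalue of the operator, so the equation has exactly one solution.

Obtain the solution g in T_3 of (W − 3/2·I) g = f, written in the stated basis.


write g with unknown coordinates in the stated basis and equate coefficients in (W − 3/2·I) g = f
solving from the highest basis element down gives g = (1472/2487)cos x + (330/829)sin x
check: W g = (7368/829)cos x + (2982/829)sin x
so W g − 3/2·g = 8cos x + 3sin x = f ✓

the image equals g(x) = (1472/2487)cos x + (330/829)sin x


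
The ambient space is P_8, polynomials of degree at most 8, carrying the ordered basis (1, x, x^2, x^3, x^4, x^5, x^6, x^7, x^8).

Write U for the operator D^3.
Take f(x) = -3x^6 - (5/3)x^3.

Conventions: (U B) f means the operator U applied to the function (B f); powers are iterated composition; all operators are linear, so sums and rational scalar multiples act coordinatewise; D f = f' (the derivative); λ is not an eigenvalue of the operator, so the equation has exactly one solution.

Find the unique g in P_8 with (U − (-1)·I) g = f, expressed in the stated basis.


write g with unknown coordinates in the stated basis and equate coefficients in (U − (-1)·I) g = f
solving from the highest basis element down gives g = -3x^6 + (1075/3)x^3 - 2150
check: U g = -360x^3 + 2150
so U g − (-1)·g = -3x^6 - (5/3)x^3 = f ✓

the image equals g(x) = -3x^6 + (1075/3)x^3 - 2150


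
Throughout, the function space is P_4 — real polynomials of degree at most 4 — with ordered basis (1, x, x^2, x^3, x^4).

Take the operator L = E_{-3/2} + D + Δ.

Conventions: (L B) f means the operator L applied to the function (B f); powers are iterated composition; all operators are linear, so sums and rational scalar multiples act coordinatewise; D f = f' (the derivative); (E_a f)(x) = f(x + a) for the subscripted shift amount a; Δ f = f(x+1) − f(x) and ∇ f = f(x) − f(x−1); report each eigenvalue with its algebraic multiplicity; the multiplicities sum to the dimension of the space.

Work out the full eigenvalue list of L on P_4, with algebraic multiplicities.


λ = 1 (multiplicity 5)

image of 1: 1
image of x: x + 1/2
image of x^2: x^2 + x + 13/4
image of x^3: x^3 + (3/2)x^2 + (39/4)x - 19/8
image of x^4: x^4 + 2x^3 + (39/2)x^2 - (19/2)x + 97/16
the matrix is upper triangular; its diagonal is (1, 1, 1, 1, 1)
for a triangular matrix the eigenvalues are the diagonal entries, with algebraic multiplicity their repetition count


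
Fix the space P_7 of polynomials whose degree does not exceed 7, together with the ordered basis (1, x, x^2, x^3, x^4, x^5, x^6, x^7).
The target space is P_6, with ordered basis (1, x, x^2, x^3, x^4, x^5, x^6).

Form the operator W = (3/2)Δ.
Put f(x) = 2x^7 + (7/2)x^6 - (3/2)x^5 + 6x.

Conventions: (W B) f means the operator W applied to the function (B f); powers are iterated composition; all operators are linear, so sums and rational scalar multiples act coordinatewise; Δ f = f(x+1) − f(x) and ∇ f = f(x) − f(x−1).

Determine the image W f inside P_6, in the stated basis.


Δ f = 14x^6 + 63x^5 + 115x^4 + 125x^3 + (159/2)x^2 + (55/2)x + 10
((3/2)Δ) f = 21x^6 + (189/2)x^5 + (345/2)x^4 + (375/2)x^3 + (477/4)x^2 + (165/4)x + 15

g(x) = 21x^6 + (189/2)x^5 + (345/2)x^4 + (375/2)x^3 + (477/4)x^2 + (165/4)x + 15


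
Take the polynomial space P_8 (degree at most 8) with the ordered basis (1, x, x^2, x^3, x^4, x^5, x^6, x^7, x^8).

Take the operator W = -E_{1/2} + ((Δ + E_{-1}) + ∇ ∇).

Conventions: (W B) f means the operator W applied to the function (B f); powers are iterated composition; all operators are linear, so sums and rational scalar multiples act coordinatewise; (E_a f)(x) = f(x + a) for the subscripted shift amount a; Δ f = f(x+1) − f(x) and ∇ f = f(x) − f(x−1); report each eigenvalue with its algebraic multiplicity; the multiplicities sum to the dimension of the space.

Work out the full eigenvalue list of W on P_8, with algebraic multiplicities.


λ = 0 (multiplicity 9)

image of 1: 0
image of x: -1/2
image of x^2: -x + 15/4
image of x^3: -(3/2)x^2 + (45/4)x - 49/8
image of x^4: -2x^3 + (45/2)x^2 - (49/2)x + 255/16
image of x^5: -(5/2)x^4 + (75/2)x^3 - (245/4)x^2 + (1275/16)x - 961/32
image of x^6: -3x^5 + (225/4)x^4 - (245/2)x^3 + (3825/16)x^2 - (2883/16)x + 4095/64
image of x^7: -(7/2)x^6 + (315/4)x^5 - (1715/8)x^4 + (8925/16)x^3 - (20181/32)x^2 + (28665/64)x - 16129/128
image of x^8: -4x^7 + 105x^6 - 343x^5 + (8925/8)x^4 - (6727/4)x^3 + (28665/16)x^2 - (16129/16)x + 65535/256
the matrix is upper triangular; its diagonal is (0, 0, 0, 0, 0, 0, 0, 0, 0)
for a triangular matrix the eigenvalues are the diagonal entries, with algebraic multiplicity their repetition count
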